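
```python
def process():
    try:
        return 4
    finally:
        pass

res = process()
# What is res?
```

Step-by-step execution trace:
1. `process()` enters try: `return 4` sets pending return value 4.
2. Before returning, `finally: pass` runs (no effect).
3. process() returns 4 → res = 4.
Result: 4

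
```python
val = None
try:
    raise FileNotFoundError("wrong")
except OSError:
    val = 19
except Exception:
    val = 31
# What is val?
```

Step-by-step execution trace:
1. `raise FileNotFoundError(...)` raises FileNotFoundError.
2. `except OSError` matches (FileNotFoundError is a subclass of OSError) → val = 19.
3. `except Exception` is not reached.
Result: 19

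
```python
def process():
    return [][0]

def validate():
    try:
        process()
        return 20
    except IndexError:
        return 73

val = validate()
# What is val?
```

Step-by-step execution trace:
1. `validate()` calls `process()`.
2. `process()` evaluates `[][0]`, which raises IndexError; it propagates to the caller.
3. `return 20` is not reached.
4. `except IndexError` in validate matches → returns 73.
5. val = 73.
Result: 73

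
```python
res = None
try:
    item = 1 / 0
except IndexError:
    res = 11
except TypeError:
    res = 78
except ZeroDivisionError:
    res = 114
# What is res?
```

Step-by-step execution trace:
1. `item = 1 / 0` raises ZeroDivisionError.
2. `except IndexError` does not match ZeroDivisionError; skipped.
3. `except TypeError` does not match ZeroDivisionError; skipped.
4. `except ZeroDivisionError` matches → res = 114.
Result: 114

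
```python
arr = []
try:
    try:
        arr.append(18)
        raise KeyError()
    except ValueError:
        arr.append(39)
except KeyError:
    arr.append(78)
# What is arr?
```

Step-by-step execution trace:
1. Inner try: `arr.append(18)` → arr = [18].
2. `raise KeyError()` raises KeyError.
3. Inner `except ValueError` does not match KeyError; exception propagates to outer try.
4. Outer `except KeyError` matches → `arr.append(78)` → arr = [18, 78].
Result: [18, 78]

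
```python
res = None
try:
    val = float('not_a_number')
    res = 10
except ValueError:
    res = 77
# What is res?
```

Step-by-step execution trace:
1. `val = float('not_a_number')` raises ValueError.
2. `res = 10` is not reached.
3. `except ValueError` matches → res = 77.
Result: 77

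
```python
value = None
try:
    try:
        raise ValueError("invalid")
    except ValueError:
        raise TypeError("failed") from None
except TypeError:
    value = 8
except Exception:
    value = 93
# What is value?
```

Step-by-step execution trace:
1. Inner try raises ValueError; inner `except ValueError` catches it.
2. `raise TypeError(...) from None` raises TypeError (from None suppresses __context__, but the active exception is still TypeError).
3. Outer `except TypeError` matches → value = 8.
4. `except Exception` is not reached.
Result: 8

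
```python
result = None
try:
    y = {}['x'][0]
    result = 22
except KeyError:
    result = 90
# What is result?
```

Step-by-step execution trace:
1. `y = {}['x'][0]` raises KeyError.
2. `result = 22` is not reached.
3. `except KeyError` matches → result = 90.
Result: 90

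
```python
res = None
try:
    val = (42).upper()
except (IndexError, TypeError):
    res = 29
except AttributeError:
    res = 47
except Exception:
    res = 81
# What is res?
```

Step-by-step execution trace:
1. `val = (42).upper()` raises AttributeError.
2. `except (IndexError, TypeError)` does not match AttributeError; skipped.
3. `except AttributeError` matches (exact type match) → res = 47.
4. `except Exception` is not reached.
Result: 47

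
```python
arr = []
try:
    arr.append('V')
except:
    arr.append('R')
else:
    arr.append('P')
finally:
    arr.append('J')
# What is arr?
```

Step-by-step execution trace:
1. try: `arr.append('V')` → arr = ['V']. No exception raised.
2. `except` is skipped.
3. `else` runs: `arr.append('P')` → arr = ['V', 'P'].
4. `finally` always runs: `arr.append('J')` → arr = ['V', 'P', 'J'].
Result: ['V', 'P', 'J']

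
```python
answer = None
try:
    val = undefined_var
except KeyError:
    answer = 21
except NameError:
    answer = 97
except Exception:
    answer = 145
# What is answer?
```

Step-by-step execution trace:
1. `val = undefined_var` raises NameError.
2. `except KeyError` does not match NameError; skipped.
3. `except NameError` matches → answer = 97.
4. Remaining except clauses are skipped.
Result: 97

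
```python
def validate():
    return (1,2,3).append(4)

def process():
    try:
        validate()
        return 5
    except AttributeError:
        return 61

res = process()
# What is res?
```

Step-by-step execution trace:
1. `process()` calls `validate()`.
2. `validate()` evaluates `(1,2,3).append(4)`, which raises AttributeError; it propagates to the caller.
3. `return 5` is not reached.
4. `except AttributeError` in process matches → returns 61.
5. res = 61.
Result: 61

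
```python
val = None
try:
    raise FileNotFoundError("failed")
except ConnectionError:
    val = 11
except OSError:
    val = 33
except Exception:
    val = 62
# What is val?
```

Step-by-step execution trace:
1. `raise FileNotFoundError(...)` raises FileNotFoundError.
2. `except ConnectionError` does not match (FileNotFoundError is not a subclass of ConnectionError); skipped.
3. `except OSError` matches (FileNotFoundError is a subclass of OSError) → val = 33.
4. `except Exception` is not reached.
Result: 33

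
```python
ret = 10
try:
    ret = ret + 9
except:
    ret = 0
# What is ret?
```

Step-by-step execution trace:
1. ret starts at 10.
2. try: `ret = ret + 9` → ret = 19. No exception raised.
3. `except` is skipped.
Result: 19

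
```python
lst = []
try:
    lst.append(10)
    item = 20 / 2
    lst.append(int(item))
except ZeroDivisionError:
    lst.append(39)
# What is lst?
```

Step-by-step execution trace:
1. try: `lst.append(10)` → lst = [10].
2. `item = 20 / 2` → item = 10.0. No exception raised.
3. `lst.append(int(item))` → lst = [10, 10].
4. `except ZeroDivisionError` is skipped (no exception was raised).
Result: [10, 10]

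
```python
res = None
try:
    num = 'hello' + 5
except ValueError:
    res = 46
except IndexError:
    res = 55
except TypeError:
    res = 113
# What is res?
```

Step-by-step execution trace:
1. `num = 'hello' + 5` raises TypeError.
2. `except ValueError` does not match TypeError; skipped.
3. `except IndexError` does not match TypeError; skipped.
4. `except TypeError` matches → res = 113.
Result: 113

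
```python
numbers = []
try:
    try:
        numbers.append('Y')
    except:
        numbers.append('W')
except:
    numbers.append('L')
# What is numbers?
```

Step-by-step execution trace:
1. Inner try: `numbers.append('Y')` → numbers = ['Y']. No exception raised.
2. Inner `except` is skipped.
3. Inner try completes normally; outer `except` is skipped.
Result: ['Y']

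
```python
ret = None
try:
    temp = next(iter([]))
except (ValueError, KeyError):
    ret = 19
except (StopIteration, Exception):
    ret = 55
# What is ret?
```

Step-by-step execution trace:
1. `temp = next(iter([]))` raises StopIteration.
2. `except (ValueError, KeyError)` does not match StopIteration; skipped.
3. `except (StopIteration, Exception)` matches (StopIteration is in the tuple) → ret = 55.
Result: 55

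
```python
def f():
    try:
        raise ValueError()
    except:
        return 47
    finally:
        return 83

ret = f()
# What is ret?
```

Step-by-step execution trace:
1. `f()` enters try: `raise ValueError()` raises ValueError.
2. bare `except` matches → `return 47` sets pending return value 47.
3. Before returning, `finally: return 83` runs and overrides the pending return.
4. f() returns 83 → ret = 83.
Result: 83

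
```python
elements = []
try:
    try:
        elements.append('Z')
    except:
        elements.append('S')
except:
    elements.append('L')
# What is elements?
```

Step-by-step execution trace:
1. Inner try: `elements.append('Z')` → elements = ['Z']. No exception raised.
2. Inner `except` is skipped.
3. Inner try completes normally; outer `except` is skipped.
Result: ['Z']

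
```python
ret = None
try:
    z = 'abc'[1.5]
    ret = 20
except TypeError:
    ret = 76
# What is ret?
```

Step-by-step execution trace:
1. `z = 'abc'[1.5]` raises TypeError.
2. `ret = 20` is not reached.
3. `except TypeError` matches → ret = 76.
Result: 76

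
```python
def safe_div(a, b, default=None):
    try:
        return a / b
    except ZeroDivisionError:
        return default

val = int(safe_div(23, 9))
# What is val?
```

Step-by-step execution trace:
1. `safe_div(23, 9)` enters try: `return 23 / 9` → returns 2.5555555555555554. No exception raised.
2. `except ZeroDivisionError` is skipped.
3. `int(2.5555555555555554)` → 2 → val = 2.
Result: 2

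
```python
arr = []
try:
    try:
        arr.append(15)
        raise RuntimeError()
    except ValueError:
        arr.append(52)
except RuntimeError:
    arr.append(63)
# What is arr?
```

Step-by-step execution trace:
1. Inner try: `arr.append(15)` → arr = [15].
2. `raise RuntimeError()` raises RuntimeError.
3. Inner `except ValueError` does not match RuntimeError; exception propagates to outer try.
4. Outer `except RuntimeError` matches → `arr.append(63)` → arr = [15, 63].
Result: [15, 63]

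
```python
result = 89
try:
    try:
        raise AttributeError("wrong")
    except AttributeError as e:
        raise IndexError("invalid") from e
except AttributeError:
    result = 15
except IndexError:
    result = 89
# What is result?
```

Step-by-step execution trace:
1. Inner try raises AttributeError; inner `except AttributeError as e` catches it.
2. `raise IndexError(...) from e` raises IndexError (AttributeError is attached as __cause__, but only IndexError is active).
3. Outer `except AttributeError` does not match IndexError; skipped.
4. Outer `except IndexError` matches → result = 89.
Result: 89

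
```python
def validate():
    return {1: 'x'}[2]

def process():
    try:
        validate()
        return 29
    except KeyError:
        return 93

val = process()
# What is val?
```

Step-by-step execution trace:
1. `process()` calls `validate()`.
2. `validate()` evaluates `{1: 'x'}[2]`, which raises KeyError; it propagates to the caller.
3. `return 29` is not reached.
4. `except KeyError` in process matches → returns 93.
5. val = 93.
Result: 93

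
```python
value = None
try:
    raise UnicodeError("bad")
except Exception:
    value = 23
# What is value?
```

Step-by-step execution trace:
1. `raise UnicodeError(...)` raises UnicodeError.
2. `except Exception` matches (UnicodeError is a subclass of Exception) → value = 23.
Result: 23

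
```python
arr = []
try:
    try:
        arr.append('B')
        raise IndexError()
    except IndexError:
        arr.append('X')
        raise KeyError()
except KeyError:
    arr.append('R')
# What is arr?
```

Step-by-step execution trace:
1. Inner try: `arr.append('B')` → arr = ['B'].
2. `raise IndexError()` raises IndexError.
3. Inner `except IndexError` matches → `arr.append('X')` → arr = ['B', 'X'].
4. `raise KeyError()` raises KeyError; propagates to outer try.
5. Outer `except KeyError` matches → `arr.append('R')` → arr = ['B', 'X', 'R'].
Result: ['B', 'X', 'R']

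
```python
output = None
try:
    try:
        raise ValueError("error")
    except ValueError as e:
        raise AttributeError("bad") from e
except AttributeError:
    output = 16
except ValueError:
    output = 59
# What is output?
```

Step-by-step execution trace:
1. Inner try raises ValueError; inner `except ValueError as e` catches it.
2. `raise AttributeError(...) from e` raises AttributeError (ValueError is attached as __cause__, but only AttributeError is active).
3. Outer `except AttributeError` matches → output = 16.
4. `except ValueError` is not reached.
Result: 16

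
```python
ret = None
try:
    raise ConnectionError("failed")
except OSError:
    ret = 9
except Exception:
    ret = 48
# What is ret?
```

Step-by-step execution trace:
1. `raise ConnectionError(...)` raises ConnectionError.
2. `except OSError` matches (ConnectionError is a subclass of OSError) → ret = 9.
3. `except Exception` is not reached.
Result: 9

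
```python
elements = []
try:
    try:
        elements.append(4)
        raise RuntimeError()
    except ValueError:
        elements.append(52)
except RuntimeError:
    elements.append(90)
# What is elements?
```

Step-by-step execution trace:
1. Inner try: `elements.append(4)` → elements = [4].
2. `raise RuntimeError()` raises RuntimeError.
3. Inner `except ValueError` does not match RuntimeError; exception propagates to outer try.
4. Outer `except RuntimeError` matches → `elements.append(90)` → elements = [4, 90].
Result: [4, 90]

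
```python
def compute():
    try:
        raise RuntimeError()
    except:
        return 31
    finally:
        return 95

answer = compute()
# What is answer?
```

Step-by-step execution trace:
1. `compute()` enters try: `raise RuntimeError()` raises RuntimeError.
2. bare `except` matches → `return 31` sets pending return value 31.
3. Before returning, `finally: return 95` runs and overrides the pending return.
4. compute() returns 95 → answer = 95.
Result: 95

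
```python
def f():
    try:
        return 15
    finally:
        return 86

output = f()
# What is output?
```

Step-by-step execution trace:
1. `f()` enters try: `return 15` sets pending return value 15.
2. Before returning, `finally: return 86` runs and overrides the pending return.
3. f() returns 86 → output = 86.
Result: 86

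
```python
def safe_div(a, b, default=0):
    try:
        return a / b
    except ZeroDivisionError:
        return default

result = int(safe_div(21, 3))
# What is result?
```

Step-by-step execution trace:
1. `safe_div(21, 3)` enters try: `return 21 / 3` → returns 7.0. No exception raised.
2. `except ZeroDivisionError` is skipped.
3. `int(7.0)` → 7 → result = 7.
Result: 7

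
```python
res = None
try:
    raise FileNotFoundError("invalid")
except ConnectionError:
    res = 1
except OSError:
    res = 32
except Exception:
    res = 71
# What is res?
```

Step-by-step execution trace:
1. `raise FileNotFoundError(...)` raises FileNotFoundError.
2. `except ConnectionError` does not match (FileNotFoundError is not a subclass of ConnectionError); skipped.
3. `except OSError` matches (FileNotFoundError is a subclass of OSError) → res = 32.
4. `except Exception` is not reached.
Result: 32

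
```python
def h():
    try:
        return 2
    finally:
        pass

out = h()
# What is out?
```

Step-by-step execution trace:
1. `h()` enters try: `return 2` sets pending return value 2.
2. Before returning, `finally: pass` runs (no effect).
3. h() returns 2 → out = 2.
Result: 2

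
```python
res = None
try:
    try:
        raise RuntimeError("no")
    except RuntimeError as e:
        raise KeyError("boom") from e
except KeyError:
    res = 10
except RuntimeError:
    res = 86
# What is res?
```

Step-by-step execution trace:
1. Inner try raises RuntimeError; inner `except RuntimeError as e` catches it.
2. `raise KeyError(...) from e` raises KeyError (RuntimeError is attached as __cause__, but only KeyError is active).
3. Outer `except KeyError` matches → res = 10.
4. `except RuntimeError` is not reached.
Result: 10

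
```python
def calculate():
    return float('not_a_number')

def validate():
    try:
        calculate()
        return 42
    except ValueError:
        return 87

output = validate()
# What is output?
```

Step-by-step execution trace:
1. `validate()` calls `calculate()`.
2. `calculate()` evaluates `float('not_a_number')`, which raises ValueError; it propagates to the caller.
3. `return 42` is not reached.
4. `except ValueError` in validate matches → returns 87.
5. output = 87.
Result: 87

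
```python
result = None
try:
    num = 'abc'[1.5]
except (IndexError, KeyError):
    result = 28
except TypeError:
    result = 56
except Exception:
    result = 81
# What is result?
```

Step-by-step execution trace:
1. `num = 'abc'[1.5]` raises TypeError.
2. `except (IndexError, KeyError)` does not match TypeError; skipped.
3. `except TypeError` matches (exact type match) → result = 56.
4. `except Exception` is not reached.
Result: 56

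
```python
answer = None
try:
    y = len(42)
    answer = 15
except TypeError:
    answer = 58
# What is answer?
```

Step-by-step execution trace:
1. `y = len(42)` raises TypeError.
2. `answer = 15` is not reached.
3. `except TypeError` matches → answer = 58.
Result: 58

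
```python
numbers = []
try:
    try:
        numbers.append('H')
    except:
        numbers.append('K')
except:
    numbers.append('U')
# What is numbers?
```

Step-by-step execution trace:
1. Inner try: `numbers.append('H')` → numbers = ['H']. No exception raised.
2. Inner `except` is skipped.
3. Inner try completes normally; outer `except` is skipped.
Result: ['H']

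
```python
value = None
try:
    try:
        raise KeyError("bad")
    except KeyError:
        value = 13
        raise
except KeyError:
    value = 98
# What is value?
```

Step-by-step execution trace:
1. Inner try: `raise KeyError("bad")` raises KeyError.
2. Inner `except KeyError` matches → value = 13.
3. bare `raise` re-raises the same KeyError.
4. Outer `except KeyError` matches → value = 98.
Result: 98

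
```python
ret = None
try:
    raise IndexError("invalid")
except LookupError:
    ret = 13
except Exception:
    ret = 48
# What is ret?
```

Step-by-step execution trace:
1. `raise IndexError(...)` raises IndexError.
2. `except LookupError` matches (IndexError is a subclass of LookupError) → ret = 13.
3. `except Exception` is not reached.
Result: 13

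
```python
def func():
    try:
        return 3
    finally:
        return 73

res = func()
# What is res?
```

Step-by-step execution trace:
1. `func()` enters try: `return 3` sets pending return value 3.
2. Before returning, `finally: return 73` runs and overrides the pending return.
3. func() returns 73 → res = 73.
Result: 73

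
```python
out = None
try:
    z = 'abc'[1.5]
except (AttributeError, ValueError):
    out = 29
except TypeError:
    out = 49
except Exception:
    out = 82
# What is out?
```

Step-by-step execution trace:
1. `z = 'abc'[1.5]` raises TypeError.
2. `except (AttributeError, ValueError)` does not match TypeError; skipped.
3. `except TypeError` matches (exact type match) → out = 49.
4. `except Exception` is not reached.
Result: 49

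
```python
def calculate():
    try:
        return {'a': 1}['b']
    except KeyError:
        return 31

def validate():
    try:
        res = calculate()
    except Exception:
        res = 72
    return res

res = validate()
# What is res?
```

Step-by-step execution trace:
1. `validate()` calls `calculate()`.
2. In calculate: `{'a': 1}['b']` raises KeyError; `except KeyError` catches it → returns 31.
3. In validate: `res = calculate()` → res = 31. No exception reaches validate.
4. `except Exception` is skipped; validate returns 31.
5. res = 31.
Result: 31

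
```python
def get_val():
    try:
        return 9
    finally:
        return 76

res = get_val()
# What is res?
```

Step-by-step execution trace:
1. `get_val()` enters try: `return 9` sets pending return value 9.
2. Before returning, `finally: return 76` runs and overrides the pending return.
3. get_val() returns 76 → res = 76.
Result: 76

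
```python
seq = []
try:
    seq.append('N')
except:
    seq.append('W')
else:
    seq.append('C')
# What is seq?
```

Step-by-step execution trace:
1. try: `seq.append('N')` → seq = ['N']. No exception raised.
2. `except` is skipped.
3. `else` runs (try completed without exception): `seq.append('C')` → seq = ['N', 'C'].
Result: ['N', 'C']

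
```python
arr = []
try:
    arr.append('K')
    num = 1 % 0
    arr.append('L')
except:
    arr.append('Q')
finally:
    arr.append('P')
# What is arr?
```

Step-by-step execution trace:
1. try: `arr.append('K')` → arr = ['K'].
2. `num = 1 % 0` raises ZeroDivisionError; `arr.append('L')` is not reached.
3. bare `except` matches → `arr.append('Q')` → arr = ['K', 'Q'].
4. finally always runs: `arr.append('P')` → arr = ['K', 'Q', 'P'].
Result: ['K', 'Q', 'P']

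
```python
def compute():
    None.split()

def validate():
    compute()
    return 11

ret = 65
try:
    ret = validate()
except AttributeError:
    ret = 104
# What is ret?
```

Step-by-step execution trace:
1. ret starts at 65.
2. try: `validate()` calls `compute()`.
3. `compute()` evaluates `None.split()`, which raises AttributeError; it propagates through validate (uncaught).
4. `return 11` in validate is not reached; the assignment to ret does not complete.
5. `except AttributeError` matches → ret = 104.
Result: 104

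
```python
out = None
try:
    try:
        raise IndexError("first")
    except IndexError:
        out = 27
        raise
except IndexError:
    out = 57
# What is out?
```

Step-by-step execution trace:
1. Inner try: `raise IndexError("first")` raises IndexError.
2. Inner `except IndexError` matches → out = 27.
3. bare `raise` re-raises the same IndexError.
4. Outer `except IndexError` matches → out = 57.
Result: 57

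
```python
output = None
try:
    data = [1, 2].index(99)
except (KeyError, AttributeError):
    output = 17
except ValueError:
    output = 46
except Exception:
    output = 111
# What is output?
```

Step-by-step execution trace:
1. `data = [1, 2].index(99)` raises ValueError.
2. `except (KeyError, AttributeError)` does not match ValueError; skipped.
3. `except ValueError` matches (exact type match) → output = 46.
4. `except Exception` is not reached.
Result: 46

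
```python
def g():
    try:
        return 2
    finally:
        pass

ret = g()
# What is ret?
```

Step-by-step execution trace:
1. `g()` enters try: `return 2` sets pending return value 2.
2. Before returning, `finally: pass` runs (no effect).
3. g() returns 2 → ret = 2.
Result: 2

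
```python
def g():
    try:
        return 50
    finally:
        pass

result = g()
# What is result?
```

Step-by-step execution trace:
1. `g()` enters try: `return 50` sets pending return value 50.
2. Before returning, `finally: pass` runs (no effect).
3. g() returns 50 → result = 50.
Result: 50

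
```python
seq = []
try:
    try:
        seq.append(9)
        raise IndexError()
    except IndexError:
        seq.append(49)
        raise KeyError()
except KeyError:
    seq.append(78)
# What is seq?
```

Step-by-step execution trace:
1. Inner try: `seq.append(9)` → seq = [9].
2. `raise IndexError()` raises IndexError.
3. Inner `except IndexError` matches → `seq.append(49)` → seq = [9, 49].
4. `raise KeyError()` raises KeyError; propagates to outer try.
5. Outer `except KeyError` matches → `seq.append(78)` → seq = [9, 49, 78].
Result: [9, 49, 78]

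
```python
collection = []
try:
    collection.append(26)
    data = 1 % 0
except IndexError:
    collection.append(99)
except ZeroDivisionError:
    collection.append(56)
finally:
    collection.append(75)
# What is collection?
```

Step-by-step execution trace:
1. try: `collection.append(26)` → collection = [26].
2. `data = 1 % 0` raises ZeroDivisionError.
3. `except IndexError` does not match ZeroDivisionError; skipped.
4. `except ZeroDivisionError` matches → `collection.append(56)` → collection = [26, 56].
5. finally always runs: `collection.append(75)` → collection = [26, 56, 75].
Result: [26, 56, 75]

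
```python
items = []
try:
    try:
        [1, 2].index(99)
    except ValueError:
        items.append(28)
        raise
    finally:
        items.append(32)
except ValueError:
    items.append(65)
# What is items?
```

Step-by-step execution trace:
1. Inner try: `[1, 2].index(99)` raises ValueError.
2. Inner `except ValueError` matches → `items.append(28)` → items = [28].
3. bare `raise` re-raises ValueError.
4. Inner `finally` runs during unwinding: `items.append(32)` → items = [28, 32].
5. Outer `except ValueError` matches → `items.append(65)` → items = [28, 32, 65].
Result: [28, 32, 65]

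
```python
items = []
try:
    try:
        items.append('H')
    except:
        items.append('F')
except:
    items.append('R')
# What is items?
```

Step-by-step execution trace:
1. Inner try: `items.append('H')` → items = ['H']. No exception raised.
2. Inner `except` is skipped.
3. Inner try completes normally; outer `except` is skipped.
Result: ['H']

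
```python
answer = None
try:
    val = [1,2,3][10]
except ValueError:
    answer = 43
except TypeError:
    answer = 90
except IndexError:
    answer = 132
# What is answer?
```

Step-by-step execution trace:
1. `val = [1,2,3][10]` raises IndexError.
2. `except ValueError` does not match IndexError; skipped.
3. `except TypeError` does not match IndexError; skipped.
4. `except IndexError` matches → answer = 132.
Result: 132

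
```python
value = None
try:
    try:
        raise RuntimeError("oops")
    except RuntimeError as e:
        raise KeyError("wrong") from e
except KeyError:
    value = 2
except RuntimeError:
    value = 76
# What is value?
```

Step-by-step execution trace:
1. Inner try raises RuntimeError; inner `except RuntimeError as e` catches it.
2. `raise KeyError(...) from e` raises KeyError (RuntimeError is attached as __cause__, but only KeyError is active).
3. Outer `except KeyError` matches → value = 2.
4. `except RuntimeError` is not reached.
Result: 2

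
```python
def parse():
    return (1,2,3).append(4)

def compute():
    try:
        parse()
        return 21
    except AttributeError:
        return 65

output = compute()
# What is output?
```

Step-by-step execution trace:
1. `compute()` calls `parse()`.
2. `parse()` evaluates `(1,2,3).append(4)`, which raises AttributeError; it propagates to the caller.
3. `return 21` is not reached.
4. `except AttributeError` in compute matches → returns 65.
5. output = 65.
Result: 65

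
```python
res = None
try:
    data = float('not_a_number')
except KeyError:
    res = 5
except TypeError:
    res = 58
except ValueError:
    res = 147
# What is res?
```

Step-by-step execution trace:
1. `data = float('not_a_number')` raises ValueError.
2. `except KeyError` does not match ValueError; skipped.
3. `except TypeError` does not match ValueError; skipped.
4. `except ValueError` matches → res = 147.
Result: 147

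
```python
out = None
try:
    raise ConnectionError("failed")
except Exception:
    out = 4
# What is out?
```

Step-by-step execution trace:
1. `raise ConnectionError(...)` raises ConnectionError.
2. `except Exception` matches (ConnectionError is a subclass of Exception) → out = 4.
Result: 4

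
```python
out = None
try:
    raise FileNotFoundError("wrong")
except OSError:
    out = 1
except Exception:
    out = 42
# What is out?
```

Step-by-step execution trace:
1. `raise FileNotFoundError(...)` raises FileNotFoundError.
2. `except OSError` matches (FileNotFoundError is a subclass of OSError) → out = 1.
3. `except Exception` is not reached.
Result: 1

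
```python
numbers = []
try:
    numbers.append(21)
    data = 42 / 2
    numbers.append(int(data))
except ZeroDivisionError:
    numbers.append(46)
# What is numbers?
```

Step-by-step execution trace:
1. try: `numbers.append(21)` → numbers = [21].
2. `data = 42 / 2` → data = 21.0. No exception raised.
3. `numbers.append(int(data))` → numbers = [21, 21].
4. `except ZeroDivisionError` is skipped (no exception was raised).
Result: [21, 21]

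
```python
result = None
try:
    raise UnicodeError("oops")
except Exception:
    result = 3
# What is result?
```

Step-by-step execution trace:
1. `raise UnicodeError(...)` raises UnicodeError.
2. `except Exception` matches (UnicodeError is a subclass of Exception) → result = 3.
Result: 3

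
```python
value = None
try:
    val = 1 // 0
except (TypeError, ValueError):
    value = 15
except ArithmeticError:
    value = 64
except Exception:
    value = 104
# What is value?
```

Step-by-step execution trace:
1. `val = 1 // 0` raises ZeroDivisionError.
2. `except (TypeError, ValueError)` does not match ZeroDivisionError; skipped.
3. `except ArithmeticError` matches (ZeroDivisionError is a subclass of ArithmeticError) → value = 64.
4. `except Exception` is not reached.
Result: 64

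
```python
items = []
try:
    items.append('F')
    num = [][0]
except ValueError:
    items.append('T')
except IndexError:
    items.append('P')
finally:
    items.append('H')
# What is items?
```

Step-by-step execution trace:
1. try: `items.append('F')` → items = ['F'].
2. `num = [][0]` raises IndexError.
3. `except ValueError` does not match IndexError; skipped.
4. `except IndexError` matches → `items.append('P')` → items = ['F', 'P'].
5. finally always runs: `items.append('H')` → items = ['F', 'P', 'H'].
Result: ['F', 'P', 'H']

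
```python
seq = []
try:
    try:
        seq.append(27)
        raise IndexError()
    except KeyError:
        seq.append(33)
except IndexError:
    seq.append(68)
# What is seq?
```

Step-by-step execution trace:
1. Inner try: `seq.append(27)` → seq = [27].
2. `raise IndexError()` raises IndexError.
3. Inner `except KeyError` does not match IndexError; exception propagates to outer try.
4. Outer `except IndexError` matches → `seq.append(68)` → seq = [27, 68].
Result: [27, 68]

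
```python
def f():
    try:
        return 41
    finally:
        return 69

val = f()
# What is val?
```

Step-by-step execution trace:
1. `f()` enters try: `return 41` sets pending return value 41.
2. Before returning, `finally: return 69` runs and overrides the pending return.
3. f() returns 69 → val = 69.
Result: 69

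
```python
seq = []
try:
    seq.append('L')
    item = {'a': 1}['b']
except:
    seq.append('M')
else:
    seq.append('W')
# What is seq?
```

Step-by-step execution trace:
1. try: `seq.append('L')` → seq = ['L'].
2. `item = {'a': 1}['b']` raises KeyError.
3. bare `except` matches → `seq.append('M')` → seq = ['L', 'M'].
4. `else` is skipped (an exception was raised).
Result: ['L', 'M']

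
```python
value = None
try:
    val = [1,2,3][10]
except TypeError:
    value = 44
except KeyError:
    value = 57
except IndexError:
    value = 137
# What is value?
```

Step-by-step execution trace:
1. `val = [1,2,3][10]` raises IndexError.
2. `except TypeError` does not match IndexError; skipped.
3. `except KeyError` does not match IndexError; skipped.
4. `except IndexError` matches → value = 137.
Result: 137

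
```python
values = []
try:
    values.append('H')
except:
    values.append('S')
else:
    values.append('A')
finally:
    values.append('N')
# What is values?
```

Step-by-step execution trace:
1. try: `values.append('H')` → values = ['H']. No exception raised.
2. `except` is skipped.
3. `else` runs: `values.append('A')` → values = ['H', 'A'].
4. `finally` always runs: `values.append('N')` → values = ['H', 'A', 'N'].
Result: ['H', 'A', 'N']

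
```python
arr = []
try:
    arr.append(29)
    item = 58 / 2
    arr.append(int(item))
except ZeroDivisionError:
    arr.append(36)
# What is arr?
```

Step-by-step execution trace:
1. try: `arr.append(29)` → arr = [29].
2. `item = 58 / 2` → item = 29.0. No exception raised.
3. `arr.append(int(item))` → arr = [29, 29].
4. `except ZeroDivisionError` is skipped (no exception was raised).
Result: [29, 29]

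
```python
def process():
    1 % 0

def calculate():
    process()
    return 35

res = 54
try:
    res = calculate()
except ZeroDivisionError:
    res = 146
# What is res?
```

Step-by-step execution trace:
1. res starts at 54.
2. try: `calculate()` calls `process()`.
3. `process()` evaluates `1 % 0`, which raises ZeroDivisionError; it propagates through calculate (uncaught).
4. `return 35` in calculate is not reached; the assignment to res does not complete.
5. `except ZeroDivisionError` matches → res = 146.
Result: 146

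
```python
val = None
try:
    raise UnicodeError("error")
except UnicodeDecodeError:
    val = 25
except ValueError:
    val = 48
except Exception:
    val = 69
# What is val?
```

Step-by-step execution trace:
1. `raise UnicodeError(...)` raises UnicodeError.
2. `except UnicodeDecodeError` does not match (UnicodeError is not a subclass of UnicodeDecodeError); skipped.
3. `except ValueError` matches (UnicodeError is a subclass of ValueError) → val = 48.
4. `except Exception` is not reached.
Result: 48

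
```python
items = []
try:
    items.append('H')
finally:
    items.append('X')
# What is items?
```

Step-by-step execution trace:
1. try: `items.append('H')` → items = ['H'].
2. The try body completes without raising.
3. finally always runs: `items.append('X')` → items = ['H', 'X'].
Result: ['H', 'X']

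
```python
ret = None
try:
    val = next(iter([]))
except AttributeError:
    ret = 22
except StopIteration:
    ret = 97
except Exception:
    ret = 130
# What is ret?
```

Step-by-step execution trace:
1. `val = next(iter([]))` raises StopIteration.
2. `except AttributeError` does not match StopIteration; skipped.
3. `except StopIteration` matches → ret = 97.
4. Remaining except clauses are skipped.
Result: 97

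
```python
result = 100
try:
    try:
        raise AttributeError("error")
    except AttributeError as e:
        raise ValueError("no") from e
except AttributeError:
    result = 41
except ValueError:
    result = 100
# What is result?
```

Step-by-step execution trace:
1. Inner try raises AttributeError; inner `except AttributeError as e` catches it.
2. `raise ValueError(...) from e` raises ValueError (AttributeError is attached as __cause__, but only ValueError is active).
3. Outer `except AttributeError` does not match ValueError; skipped.
4. Outer `except ValueError` matches → result = 100.
Result: 100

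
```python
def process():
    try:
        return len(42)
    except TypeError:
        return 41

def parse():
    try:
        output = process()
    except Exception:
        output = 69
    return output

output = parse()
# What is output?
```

Step-by-step execution trace:
1. `parse()` calls `process()`.
2. In process: `len(42)` raises TypeError; `except TypeError` catches it → returns 41.
3. In parse: `output = process()` → output = 41. No exception reaches parse.
4. `except Exception` is skipped; parse returns 41.
5. output = 41.
Result: 41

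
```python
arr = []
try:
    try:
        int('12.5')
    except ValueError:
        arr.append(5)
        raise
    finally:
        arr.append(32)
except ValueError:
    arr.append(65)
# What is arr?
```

Step-by-step execution trace:
1. Inner try: `int('12.5')` raises ValueError.
2. Inner `except ValueError` matches → `arr.append(5)` → arr = [5].
3. bare `raise` re-raises ValueError.
4. Inner `finally` runs during unwinding: `arr.append(32)` → arr = [5, 32].
5. Outer `except ValueError` matches → `arr.append(65)` → arr = [5, 32, 65].
Result: [5, 32, 65]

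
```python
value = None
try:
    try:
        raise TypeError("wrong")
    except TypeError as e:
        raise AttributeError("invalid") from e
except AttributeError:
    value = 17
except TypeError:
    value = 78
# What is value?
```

Step-by-step execution trace:
1. Inner try raises TypeError; inner `except TypeError as e` catches it.
2. `raise AttributeError(...) from e` raises AttributeError (TypeError is attached as __cause__, but only AttributeError is active).
3. Outer `except AttributeError` matches → value = 17.
4. `except TypeError` is not reached.
Result: 17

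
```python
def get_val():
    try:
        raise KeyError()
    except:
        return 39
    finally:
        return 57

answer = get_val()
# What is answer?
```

Step-by-step execution trace:
1. `get_val()` enters try: `raise KeyError()` raises KeyError.
2. bare `except` matches → `return 39` sets pending return value 39.
3. Before returning, `finally: return 57` runs and overrides the pending return.
4. get_val() returns 57 → answer = 57.
Result: 57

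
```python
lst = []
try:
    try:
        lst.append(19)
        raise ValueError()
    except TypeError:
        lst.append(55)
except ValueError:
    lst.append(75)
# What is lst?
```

Step-by-step execution trace:
1. Inner try: `lst.append(19)` → lst = [19].
2. `raise ValueError()` raises ValueError.
3. Inner `except TypeError` does not match ValueError; exception propagates to outer try.
4. Outer `except ValueError` matches → `lst.append(75)` → lst = [19, 75].
Result: [19, 75]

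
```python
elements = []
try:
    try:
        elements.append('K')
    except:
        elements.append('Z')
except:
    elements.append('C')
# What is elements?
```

Step-by-step execution trace:
1. Inner try: `elements.append('K')` → elements = ['K']. No exception raised.
2. Inner `except` is skipped.
3. Inner try completes normally; outer `except` is skipped.
Result: ['K']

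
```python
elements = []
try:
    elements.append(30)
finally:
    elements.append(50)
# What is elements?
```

Step-by-step execution trace:
1. try: `elements.append(30)` → elements = [30].
2. The try body completes without raising.
3. finally always runs: `elements.append(50)` → elements = [30, 50].
Result: [30, 50]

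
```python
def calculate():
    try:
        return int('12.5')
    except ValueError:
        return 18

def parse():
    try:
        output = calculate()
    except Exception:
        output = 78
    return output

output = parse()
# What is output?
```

Step-by-step execution trace:
1. `parse()` calls `calculate()`.
2. In calculate: `int('12.5')` raises ValueError; `except ValueError` catches it → returns 18.
3. In parse: `output = calculate()` → output = 18. No exception reaches parse.
4. `except Exception` is skipped; parse returns 18.
5. output = 18.
Result: 18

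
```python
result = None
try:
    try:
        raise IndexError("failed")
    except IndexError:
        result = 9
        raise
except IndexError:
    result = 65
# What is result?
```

Step-by-step execution trace:
1. Inner try: `raise IndexError("failed")` raises IndexError.
2. Inner `except IndexError` matches → result = 9.
3. bare `raise` re-raises the same IndexError.
4. Outer `except IndexError` matches → result = 65.
Result: 65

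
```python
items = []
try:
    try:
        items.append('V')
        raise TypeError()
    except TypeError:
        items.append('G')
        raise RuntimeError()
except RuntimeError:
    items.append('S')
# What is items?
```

Step-by-step execution trace:
1. Inner try: `items.append('V')` → items = ['V'].
2. `raise TypeError()` raises TypeError.
3. Inner `except TypeError` matches → `items.append('G')` → items = ['V', 'G'].
4. `raise RuntimeError()` raises RuntimeError; propagates to outer try.
5. Outer `except RuntimeError` matches → `items.append('S')` → items = ['V', 'G', 'S'].
Result: ['V', 'G', 'S']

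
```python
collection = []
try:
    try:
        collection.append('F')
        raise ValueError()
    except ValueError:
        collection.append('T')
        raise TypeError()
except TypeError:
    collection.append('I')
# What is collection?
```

Step-by-step execution trace:
1. Inner try: `collection.append('F')` → collection = ['F'].
2. `raise ValueError()` raises ValueError.
3. Inner `except ValueError` matches → `collection.append('T')` → collection = ['F', 'T'].
4. `raise TypeError()` raises TypeError; propagates to outer try.
5. Outer `except TypeError` matches → `collection.append('I')` → collection = ['F', 'T', 'I'].
Result: ['F', 'T', 'I']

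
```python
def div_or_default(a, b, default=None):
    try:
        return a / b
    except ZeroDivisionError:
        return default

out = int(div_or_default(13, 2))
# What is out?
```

Step-by-step execution trace:
1. `div_or_default(13, 2)` enters try: `return 13 / 2` → returns 6.5. No exception raised.
2. `except ZeroDivisionError` is skipped.
3. `int(6.5)` → 6 → out = 6.
Result: 6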